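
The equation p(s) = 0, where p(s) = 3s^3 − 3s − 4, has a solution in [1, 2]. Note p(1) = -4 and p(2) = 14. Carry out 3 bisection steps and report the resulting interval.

[1.375, 1.5]

s = 1.5 gives p = 1.625, positive; keep [1, 1.5]
s = 1.25 gives p = -1.890625, negative; keep [1.25, 1.5]
s = 1.375 gives p = -0.326172, negative; keep [1.375, 1.5]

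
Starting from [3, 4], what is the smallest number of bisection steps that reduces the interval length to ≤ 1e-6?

Width after n steps is 1/2^n. Need 2^n ≥ 1/1e-6 = 1000000.
2^19 = 524288 < 1000000 ≤ 2^20 = 1048576, so n = 20.

20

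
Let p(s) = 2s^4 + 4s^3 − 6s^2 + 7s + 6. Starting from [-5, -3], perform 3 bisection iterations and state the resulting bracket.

p(-4) = 138 > 0, so the root lies in [-4, -3]
p(-3.5) = 36.625 > 0, so the root lies in [-3.5, -3]
p(-3.25) = 5.695312 > 0, so the root lies in [-3.25, -3]

[-3.25, -3]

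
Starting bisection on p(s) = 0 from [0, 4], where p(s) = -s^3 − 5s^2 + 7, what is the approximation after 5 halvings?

1.125

p(2) = -21 < 0, so the root lies in [0, 2]
p(1) = 1 > 0, so the root lies in [1, 2]
p(1.5) = -7.625 < 0, so the root lies in [1, 1.5]
p(1.25) = -2.7656 < 0, so the root lies in [1, 1.25]
p(1.125) = -0.752 < 0, so the root lies in [1, 1.125]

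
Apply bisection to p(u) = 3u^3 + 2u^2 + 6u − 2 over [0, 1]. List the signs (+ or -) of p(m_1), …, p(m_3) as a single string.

+-+

m = 0.5, p(m) = 1.875 (+); new bracket [0, 0.5]
m = 0.25, p(m) = -0.328125 (−); new bracket [0.25, 0.5]
m = 0.375, p(m) = 0.689453 (+); new bracket [0.25, 0.375]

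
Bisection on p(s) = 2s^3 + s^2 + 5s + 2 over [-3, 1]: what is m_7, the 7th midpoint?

-0.40625

midpoint -1: p = -4 < 0 → [-1, 1]
midpoint 0: p = 2 > 0 → [-1, 0]
midpoint -0.5: p = -0.5 < 0 → [-0.5, 0]
midpoint -0.25: p = 0.7812 > 0 → [-0.5, -0.25]
midpoint -0.375: p = 0.1602 > 0 → [-0.5, -0.375]
midpoint -0.4375: p = -0.1636 < 0 → [-0.4375, -0.375]
midpoint -0.40625: p = -0.0003 < 0 → [-0.40625, -0.375]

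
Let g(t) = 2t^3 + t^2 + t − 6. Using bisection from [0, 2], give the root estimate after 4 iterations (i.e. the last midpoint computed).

g(1) = -2 < 0, so the root lies in [1, 2]
g(1.5) = 4.5 > 0, so the root lies in [1, 1.5]
g(1.25) = 0.71875 > 0, so the root lies in [1, 1.25]
g(1.125) = -0.7617 < 0, so the root lies in [1.125, 1.25]

1.125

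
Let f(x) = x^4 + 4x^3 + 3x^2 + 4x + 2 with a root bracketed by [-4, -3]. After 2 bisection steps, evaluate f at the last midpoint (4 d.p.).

-5.0586

f(-3.5) = 3.3125 > 0, so the root lies in [-3.5, -3]
f(-3.25) = -5.058594 < 0, so the root lies in [-3.5, -3.25]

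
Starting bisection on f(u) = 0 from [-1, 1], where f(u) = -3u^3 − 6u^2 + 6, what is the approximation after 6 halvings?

u = 0 gives f = 6, positive; keep [0, 1]
u = 0.5 gives f = 4.125, positive; keep [0.5, 1]
u = 0.75 gives f = 1.359375, positive; keep [0.75, 1]
u = 0.875 gives f = -0.6035, negative; keep [0.75, 0.875]
u = 0.8125 gives f = 0.4299, positive; keep [0.8125, 0.875]
u = 0.84375 gives f = -0.0735, negative; keep [0.8125, 0.84375]

0.84375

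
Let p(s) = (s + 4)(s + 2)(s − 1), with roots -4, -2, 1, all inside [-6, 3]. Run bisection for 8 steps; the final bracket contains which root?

1

m = -1.5, p(m) = -3.125 (−); new bracket [-1.5, 3]
m = 0.75, p(m) = -3.265625 (−); new bracket [0.75, 3]
m = 1.875, p(m) = 19.919922 (+); new bracket [0.75, 1.875]
m = 1.3125, p(m) = 5.4993 (+); new bracket [0.75, 1.3125]
m = 1.03125, p(m) = 0.4766 (+); new bracket [0.75, 1.03125]
m = 0.890625, p(m) = -1.5462 (−); new bracket [0.890625, 1.03125]
m = 0.9609375, p(m) = -0.5738 (−); new bracket [0.9609375, 1.03125]
m = 0.99609375, p(m) = -0.0585 (−); new bracket [0.99609375, 1.03125]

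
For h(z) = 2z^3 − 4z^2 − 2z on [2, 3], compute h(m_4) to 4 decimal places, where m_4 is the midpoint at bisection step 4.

0.3237

midpoint 2.5: h = 1.25 > 0 → [2, 2.5]
midpoint 2.25: h = -1.96875 < 0 → [2.25, 2.5]
midpoint 2.375: h = -0.519531 < 0 → [2.375, 2.5]
midpoint 2.4375: h = 0.3237 > 0 → [2.375, 2.4375]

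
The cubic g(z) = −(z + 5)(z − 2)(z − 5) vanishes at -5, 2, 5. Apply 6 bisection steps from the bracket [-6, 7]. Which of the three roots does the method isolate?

-5

midpoint 0.5: g = -37.125 < 0 → [-6, 0.5]
midpoint -2.75: g = -82.828125 < 0 → [-6, -2.75]
midpoint -4.375: g = -37.353516 < 0 → [-6, -4.375]
midpoint -5.1875: g = 13.7292 > 0 → [-5.1875, -4.375]
midpoint -4.78125: g = -14.5095 < 0 → [-5.1875, -4.78125]
midpoint -4.984375: g = -1.0896 < 0 → [-5.1875, -4.984375]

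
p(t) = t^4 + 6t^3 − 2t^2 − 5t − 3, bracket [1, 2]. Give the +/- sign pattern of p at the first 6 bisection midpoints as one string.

p(1.5) = 10.3125 > 0, so the root lies in [1, 1.5]
p(1.25) = 1.785156 > 0, so the root lies in [1, 1.25]
p(1.125) = -1.011475 < 0, so the root lies in [1.125, 1.25]
p(1.1875) = 0.2781 > 0, so the root lies in [1.125, 1.1875]
p(1.15625) = -0.3929 < 0, so the root lies in [1.15625, 1.1875]
p(1.171875) = -0.0641 < 0, so the root lies in [1.171875, 1.1875]

++-+--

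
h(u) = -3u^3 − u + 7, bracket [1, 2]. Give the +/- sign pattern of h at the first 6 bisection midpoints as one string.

--++++

m = 1.5, h(m) = -4.625 (−); new bracket [1, 1.5]
m = 1.25, h(m) = -0.109375 (−); new bracket [1, 1.25]
m = 1.125, h(m) = 1.603516 (+); new bracket [1.125, 1.25]
m = 1.1875, h(m) = 0.7888 (+); new bracket [1.1875, 1.25]
m = 1.21875, h(m) = 0.3504 (+); new bracket [1.21875, 1.25]
m = 1.234375, h(m) = 0.1232 (+); new bracket [1.234375, 1.25]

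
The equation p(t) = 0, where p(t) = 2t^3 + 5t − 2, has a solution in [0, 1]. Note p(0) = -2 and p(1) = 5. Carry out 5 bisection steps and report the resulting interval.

[0.375, 0.40625]

m = 0.5, p(m) = 0.75 (+); new bracket [0, 0.5]
m = 0.25, p(m) = -0.71875 (−); new bracket [0.25, 0.5]
m = 0.375, p(m) = -0.019531 (−); new bracket [0.375, 0.5]
m = 0.4375, p(m) = 0.355 (+); new bracket [0.375, 0.4375]
m = 0.40625, p(m) = 0.1653 (+); new bracket [0.375, 0.40625]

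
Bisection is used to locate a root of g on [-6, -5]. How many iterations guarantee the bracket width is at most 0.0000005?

Width after n steps is 1/2^n. Need 2^n ≥ 1/0.0000005 = 2000000.
2^20 = 1048576 < 2000000 ≤ 2^21 = 2097152, so n = 21.

21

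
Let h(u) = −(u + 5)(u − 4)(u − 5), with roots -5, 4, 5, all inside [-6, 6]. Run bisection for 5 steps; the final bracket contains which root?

-5

midpoint 0: h = -100 < 0 → [-6, 0]
midpoint -3: h = -112 < 0 → [-6, -3]
midpoint -4.5: h = -40.375 < 0 → [-6, -4.5]
midpoint -5.25: h = 23.7031 > 0 → [-5.25, -4.5]
midpoint -4.875: h = -10.9551 < 0 → [-5.25, -4.875]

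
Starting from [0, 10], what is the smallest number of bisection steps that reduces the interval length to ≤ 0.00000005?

Width after n steps is 10/2^n. Need 2^n ≥ 10/0.00000005 = 200000000.
2^27 = 134217728 < 200000000 ≤ 2^28 = 268435456, so n = 28.

28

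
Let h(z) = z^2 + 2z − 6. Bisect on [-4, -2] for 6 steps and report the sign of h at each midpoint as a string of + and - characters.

z = -3 gives h = -3, negative; keep [-4, -3]
z = -3.5 gives h = -0.75, negative; keep [-4, -3.5]
z = -3.75 gives h = 0.5625, positive; keep [-3.75, -3.5]
z = -3.625 gives h = -0.1094, negative; keep [-3.75, -3.625]
z = -3.6875 gives h = 0.2227, positive; keep [-3.6875, -3.625]
z = -3.65625 gives h = 0.0557, positive; keep [-3.65625, -3.625]

--+-++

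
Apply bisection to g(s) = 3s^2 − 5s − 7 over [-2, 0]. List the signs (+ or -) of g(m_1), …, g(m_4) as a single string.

g(-1) = 1 > 0, so the root lies in [-1, 0]
g(-0.5) = -3.75 < 0, so the root lies in [-1, -0.5]
g(-0.75) = -1.5625 < 0, so the root lies in [-1, -0.75]
g(-0.875) = -0.3281 < 0, so the root lies in [-1, -0.875]

+---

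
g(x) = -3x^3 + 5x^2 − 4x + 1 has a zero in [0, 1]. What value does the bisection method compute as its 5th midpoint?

midpoint 0.5: g = -0.125 < 0 → [0, 0.5]
midpoint 0.25: g = 0.265625 > 0 → [0.25, 0.5]
midpoint 0.375: g = 0.044922 > 0 → [0.375, 0.5]
midpoint 0.4375: g = -0.0442 < 0 → [0.375, 0.4375]
midpoint 0.40625: g = -0.0009 < 0 → [0.375, 0.40625]

0.40625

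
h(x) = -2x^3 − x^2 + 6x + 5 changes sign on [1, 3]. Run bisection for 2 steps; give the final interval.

x = 2 gives h = -3, negative; keep [1, 2]
x = 1.5 gives h = 5, positive; keep [1.5, 2]

[1.5, 2]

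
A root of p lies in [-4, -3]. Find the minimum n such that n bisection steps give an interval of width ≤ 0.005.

Width after n steps is 1/2^n. Need 2^n ≥ 1/0.005 = 200.
2^7 = 128 < 200 ≤ 2^8 = 256, so n = 8.

8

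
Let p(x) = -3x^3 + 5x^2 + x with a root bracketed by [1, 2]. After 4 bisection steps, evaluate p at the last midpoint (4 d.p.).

midpoint 1.5: p = 2.625 > 0 → [1.5, 2]
midpoint 1.75: p = 0.984375 > 0 → [1.75, 2]
midpoint 1.875: p = -0.322266 < 0 → [1.75, 1.875]
midpoint 1.8125: p = 0.3752 > 0 → [1.8125, 1.875]

0.3752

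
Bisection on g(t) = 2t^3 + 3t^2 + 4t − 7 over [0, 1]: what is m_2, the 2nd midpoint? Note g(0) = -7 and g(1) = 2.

midpoint 0.5: g = -4 < 0 → [0.5, 1]
midpoint 0.75: g = -1.46875 < 0 → [0.75, 1]

0.75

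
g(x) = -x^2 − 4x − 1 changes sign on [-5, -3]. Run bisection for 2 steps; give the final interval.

g(-4) = -1 < 0, so the root lies in [-4, -3]
g(-3.5) = 0.75 > 0, so the root lies in [-4, -3.5]

[-4, -3.5]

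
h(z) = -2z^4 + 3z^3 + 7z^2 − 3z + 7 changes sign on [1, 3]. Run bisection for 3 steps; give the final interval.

[2.5, 2.75]

z = 2 gives h = 21, positive; keep [2, 3]
z = 2.5 gives h = 12, positive; keep [2.5, 3]
z = 2.75 gives h = -0.304688, negative; keep [2.5, 2.75]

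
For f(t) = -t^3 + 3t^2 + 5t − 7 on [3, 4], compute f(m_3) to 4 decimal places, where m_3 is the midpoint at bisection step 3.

-0.7637

midpoint 3.5: f = 4.375 > 0 → [3.5, 4]
midpoint 3.75: f = 1.203125 > 0 → [3.75, 4]
midpoint 3.875: f = -0.763672 < 0 → [3.75, 3.875]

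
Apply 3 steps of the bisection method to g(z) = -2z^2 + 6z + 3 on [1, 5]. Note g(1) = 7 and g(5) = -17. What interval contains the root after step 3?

g(3) = 3 > 0, so the root lies in [3, 5]
g(4) = -5 < 0, so the root lies in [3, 4]
g(3.5) = -0.5 < 0, so the root lies in [3, 3.5]

[3, 3.5]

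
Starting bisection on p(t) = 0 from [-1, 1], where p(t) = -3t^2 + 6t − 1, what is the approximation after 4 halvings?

p(0) = -1 < 0, so the root lies in [0, 1]
p(0.5) = 1.25 > 0, so the root lies in [0, 0.5]
p(0.25) = 0.3125 > 0, so the root lies in [0, 0.25]
p(0.125) = -0.2969 < 0, so the root lies in [0.125, 0.25]

0.125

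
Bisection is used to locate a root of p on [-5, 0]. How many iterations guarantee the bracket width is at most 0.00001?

19

Width after n steps is 5/2^n. Need 2^n ≥ 5/0.00001 = 500000.
2^18 = 262144 < 500000 ≤ 2^19 = 524288, so n = 19.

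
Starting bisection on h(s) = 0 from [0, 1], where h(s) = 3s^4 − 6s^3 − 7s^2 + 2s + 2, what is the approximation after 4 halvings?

0.5625

s = 0.5 gives h = 0.6875, positive; keep [0.5, 1]
s = 0.75 gives h = -2.019531, negative; keep [0.5, 0.75]
s = 0.625 gives h = -0.491455, negative; keep [0.5, 0.625]
s = 0.5625 gives h = 0.1426, positive; keep [0.5625, 0.625]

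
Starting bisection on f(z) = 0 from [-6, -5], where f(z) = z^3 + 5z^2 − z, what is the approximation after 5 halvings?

-5.21875

m = -5.5, f(m) = -9.625 (−); new bracket [-5.5, -5]
m = -5.25, f(m) = -1.640625 (−); new bracket [-5.25, -5]
m = -5.125, f(m) = 1.841797 (+); new bracket [-5.25, -5.125]
m = -5.1875, f(m) = 0.1418 (+); new bracket [-5.25, -5.1875]
m = -5.21875, f(m) = -0.739 (−); new bracket [-5.21875, -5.1875]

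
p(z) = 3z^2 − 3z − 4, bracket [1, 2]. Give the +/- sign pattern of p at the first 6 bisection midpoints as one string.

midpoint 1.5: p = -1.75 < 0 → [1.5, 2]
midpoint 1.75: p = -0.0625 < 0 → [1.75, 2]
midpoint 1.875: p = 0.921875 > 0 → [1.75, 1.875]
midpoint 1.8125: p = 0.418 > 0 → [1.75, 1.8125]
midpoint 1.78125: p = 0.1748 > 0 → [1.75, 1.78125]
midpoint 1.765625: p = 0.0554 > 0 → [1.75, 1.765625]

--++++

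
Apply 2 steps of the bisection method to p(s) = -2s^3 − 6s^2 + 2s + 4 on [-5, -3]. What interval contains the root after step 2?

[-3.5, -3]

m = -4, p(m) = 28 (+); new bracket [-4, -3]
m = -3.5, p(m) = 9.25 (+); new bracket [-3.5, -3]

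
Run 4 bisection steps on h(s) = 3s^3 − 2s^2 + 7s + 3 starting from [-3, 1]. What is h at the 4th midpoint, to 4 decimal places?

h(-1) = -9 < 0, so the root lies in [-1, 1]
h(0) = 3 > 0, so the root lies in [-1, 0]
h(-0.5) = -1.375 < 0, so the root lies in [-0.5, 0]
h(-0.25) = 1.0781 > 0, so the root lies in [-0.5, -0.25]

1.0781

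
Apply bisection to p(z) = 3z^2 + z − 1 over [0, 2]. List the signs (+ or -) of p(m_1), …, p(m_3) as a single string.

++-

z = 1 gives p = 3, positive; keep [0, 1]
z = 0.5 gives p = 0.25, positive; keep [0, 0.5]
z = 0.25 gives p = -0.5625, negative; keep [0.25, 0.5]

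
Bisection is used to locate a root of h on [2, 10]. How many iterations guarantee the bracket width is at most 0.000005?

Width after n steps is 8/2^n. Need 2^n ≥ 8/0.000005 = 1600000.
2^20 = 1048576 < 1600000 ≤ 2^21 = 2097152, so n = 21.

21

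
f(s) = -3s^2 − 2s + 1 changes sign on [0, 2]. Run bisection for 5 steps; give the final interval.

m = 1, f(m) = -4 (−); new bracket [0, 1]
m = 0.5, f(m) = -0.75 (−); new bracket [0, 0.5]
m = 0.25, f(m) = 0.3125 (+); new bracket [0.25, 0.5]
m = 0.375, f(m) = -0.1719 (−); new bracket [0.25, 0.375]
m = 0.3125, f(m) = 0.082 (+); new bracket [0.3125, 0.375]

[0.3125, 0.375]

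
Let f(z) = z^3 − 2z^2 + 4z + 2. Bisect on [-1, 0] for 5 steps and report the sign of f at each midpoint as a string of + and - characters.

-++--

z = -0.5 gives f = -0.625, negative; keep [-0.5, 0]
z = -0.25 gives f = 0.859375, positive; keep [-0.5, -0.25]
z = -0.375 gives f = 0.166016, positive; keep [-0.5, -0.375]
z = -0.4375 gives f = -0.2166, negative; keep [-0.4375, -0.375]
z = -0.40625 gives f = -0.0221, negative; keep [-0.40625, -0.375]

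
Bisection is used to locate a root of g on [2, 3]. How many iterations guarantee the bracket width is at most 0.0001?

Width after n steps is 1/2^n. Need 2^n ≥ 1/0.0001 = 10000.
2^13 = 8192 < 10000 ≤ 2^14 = 16384, so n = 14.

14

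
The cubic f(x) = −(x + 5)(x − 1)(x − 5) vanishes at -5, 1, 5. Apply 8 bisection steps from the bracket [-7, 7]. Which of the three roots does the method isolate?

f(0) = -25 < 0, so the root lies in [-7, 0]
f(-3.5) = -57.375 < 0, so the root lies in [-7, -3.5]
f(-5.25) = 16.015625 > 0, so the root lies in [-5.25, -3.5]
f(-4.375) = -31.4941 < 0, so the root lies in [-5.25, -4.375]
f(-4.8125) = -10.6941 < 0, so the root lies in [-5.25, -4.8125]
f(-5.03125) = 1.8907 > 0, so the root lies in [-5.03125, -4.8125]
f(-4.921875) = -4.5903 < 0, so the root lies in [-5.03125, -4.921875]
f(-4.9765625) = -1.3975 < 0, so the root lies in [-5.03125, -4.9765625]

-5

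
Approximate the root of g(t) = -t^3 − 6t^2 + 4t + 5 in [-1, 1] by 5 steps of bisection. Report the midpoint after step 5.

t = 0 gives g = 5, positive; keep [-1, 0]
t = -0.5 gives g = 1.625, positive; keep [-1, -0.5]
t = -0.75 gives g = -0.953125, negative; keep [-0.75, -0.5]
t = -0.625 gives g = 0.4004, positive; keep [-0.75, -0.625]
t = -0.6875 gives g = -0.261, negative; keep [-0.6875, -0.625]

-0.6875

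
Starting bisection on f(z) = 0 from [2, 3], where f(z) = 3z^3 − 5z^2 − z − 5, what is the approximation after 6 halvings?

midpoint 2.5: f = 8.125 > 0 → [2, 2.5]
midpoint 2.25: f = 1.609375 > 0 → [2, 2.25]
midpoint 2.125: f = -0.916016 < 0 → [2.125, 2.25]
midpoint 2.1875: f = 0.2893 > 0 → [2.125, 2.1875]
midpoint 2.15625: f = -0.3274 < 0 → [2.15625, 2.1875]
midpoint 2.171875: f = -0.0226 < 0 → [2.171875, 2.1875]

2.171875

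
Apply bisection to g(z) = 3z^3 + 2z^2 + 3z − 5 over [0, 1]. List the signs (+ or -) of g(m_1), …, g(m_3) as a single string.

--+

midpoint 0.5: g = -2.625 < 0 → [0.5, 1]
midpoint 0.75: g = -0.359375 < 0 → [0.75, 1]
midpoint 0.875: g = 1.166016 > 0 → [0.75, 0.875]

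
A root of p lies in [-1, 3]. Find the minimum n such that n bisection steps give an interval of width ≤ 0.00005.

Width after n steps is 4/2^n. Need 2^n ≥ 4/0.00005 = 80000.
2^16 = 65536 < 80000 ≤ 2^17 = 131072, so n = 17.

17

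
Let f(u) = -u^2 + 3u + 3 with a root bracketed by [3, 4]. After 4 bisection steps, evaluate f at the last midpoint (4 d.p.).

m = 3.5, f(m) = 1.25 (+); new bracket [3.5, 4]
m = 3.75, f(m) = 0.1875 (+); new bracket [3.75, 4]
m = 3.875, f(m) = -0.390625 (−); new bracket [3.75, 3.875]
m = 3.8125, f(m) = -0.0977 (−); new bracket [3.75, 3.8125]

-0.0977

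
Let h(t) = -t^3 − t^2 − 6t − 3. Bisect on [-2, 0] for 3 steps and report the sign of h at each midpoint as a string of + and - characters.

midpoint -1: h = 3 > 0 → [-1, 0]
midpoint -0.5: h = -0.125 < 0 → [-1, -0.5]
midpoint -0.75: h = 1.359375 > 0 → [-0.75, -0.5]

+-+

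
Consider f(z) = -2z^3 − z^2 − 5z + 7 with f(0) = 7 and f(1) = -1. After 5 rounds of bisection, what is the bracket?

[0.90625, 0.9375]

midpoint 0.5: f = 4 > 0 → [0.5, 1]
midpoint 0.75: f = 1.84375 > 0 → [0.75, 1]
midpoint 0.875: f = 0.519531 > 0 → [0.875, 1]
midpoint 0.9375: f = -0.2144 < 0 → [0.875, 0.9375]
midpoint 0.90625: f = 0.1589 > 0 → [0.90625, 0.9375]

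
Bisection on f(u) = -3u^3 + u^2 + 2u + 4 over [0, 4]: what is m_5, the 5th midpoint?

1.375

u = 2 gives f = -12, negative; keep [0, 2]
u = 1 gives f = 4, positive; keep [1, 2]
u = 1.5 gives f = -0.875, negative; keep [1, 1.5]
u = 1.25 gives f = 2.2031, positive; keep [1.25, 1.5]
u = 1.375 gives f = 0.8418, positive; keep [1.375, 1.5]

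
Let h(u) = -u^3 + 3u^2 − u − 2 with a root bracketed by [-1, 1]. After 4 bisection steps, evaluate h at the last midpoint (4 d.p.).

0.0410

m = 0, h(m) = -2 (−); new bracket [-1, 0]
m = -0.5, h(m) = -0.625 (−); new bracket [-1, -0.5]
m = -0.75, h(m) = 0.859375 (+); new bracket [-0.75, -0.5]
m = -0.625, h(m) = 0.041 (+); new bracket [-0.625, -0.5]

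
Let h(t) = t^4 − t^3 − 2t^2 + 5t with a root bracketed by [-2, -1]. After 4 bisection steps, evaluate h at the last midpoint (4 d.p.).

t = -1.5 gives h = -3.5625, negative; keep [-2, -1.5]
t = -1.75 gives h = -0.136719, negative; keep [-2, -1.75]
t = -1.875 gives h = 2.545166, positive; keep [-1.875, -1.75]
t = -1.8125 gives h = 1.1138, positive; keep [-1.8125, -1.75]

1.1138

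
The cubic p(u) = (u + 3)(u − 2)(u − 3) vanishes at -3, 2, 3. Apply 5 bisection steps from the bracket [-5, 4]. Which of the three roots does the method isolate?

m = -0.5, p(m) = 21.875 (+); new bracket [-5, -0.5]
m = -2.75, p(m) = 6.828125 (+); new bracket [-5, -2.75]
m = -3.875, p(m) = -35.341797 (−); new bracket [-3.875, -2.75]
m = -3.3125, p(m) = -10.4797 (−); new bracket [-3.3125, -2.75]
m = -3.03125, p(m) = -0.9483 (−); new bracket [-3.03125, -2.75]

-3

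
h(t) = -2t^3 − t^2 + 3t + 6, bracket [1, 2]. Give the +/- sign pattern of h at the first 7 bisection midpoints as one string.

+--++-+

m = 1.5, h(m) = 1.5 (+); new bracket [1.5, 2]
m = 1.75, h(m) = -2.53125 (−); new bracket [1.5, 1.75]
m = 1.625, h(m) = -0.347656 (−); new bracket [1.5, 1.625]
m = 1.5625, h(m) = 0.6167 (+); new bracket [1.5625, 1.625]
m = 1.59375, h(m) = 0.1448 (+); new bracket [1.59375, 1.625]
m = 1.609375, h(m) = -0.0988 (−); new bracket [1.59375, 1.609375]
m = 1.6015625, h(m) = 0.0237 (+); new bracket [1.6015625, 1.609375]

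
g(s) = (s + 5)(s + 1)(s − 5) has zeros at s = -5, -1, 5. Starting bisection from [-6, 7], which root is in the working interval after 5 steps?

s = 0.5 gives g = -37.125, negative; keep [0.5, 7]
s = 3.75 gives g = -51.953125, negative; keep [3.75, 7]
s = 5.375 gives g = 24.802734, positive; keep [3.75, 5.375]
s = 4.5625 gives g = -23.2712, negative; keep [4.5625, 5.375]
s = 4.96875 gives g = -1.8594, negative; keep [4.96875, 5.375]

5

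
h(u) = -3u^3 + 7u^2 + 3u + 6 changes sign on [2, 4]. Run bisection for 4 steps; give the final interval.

[2.875, 3]

h(3) = -3 < 0, so the root lies in [2, 3]
h(2.5) = 10.375 > 0, so the root lies in [2.5, 3]
h(2.75) = 4.796875 > 0, so the root lies in [2.75, 3]
h(2.875) = 1.1934 > 0, so the root lies in [2.875, 3]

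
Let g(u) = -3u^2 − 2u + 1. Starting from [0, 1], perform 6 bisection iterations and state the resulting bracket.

m = 0.5, g(m) = -0.75 (−); new bracket [0, 0.5]
m = 0.25, g(m) = 0.3125 (+); new bracket [0.25, 0.5]
m = 0.375, g(m) = -0.171875 (−); new bracket [0.25, 0.375]
m = 0.3125, g(m) = 0.082 (+); new bracket [0.3125, 0.375]
m = 0.34375, g(m) = -0.042 (−); new bracket [0.3125, 0.34375]
m = 0.328125, g(m) = 0.0208 (+); new bracket [0.328125, 0.34375]

[0.328125, 0.34375]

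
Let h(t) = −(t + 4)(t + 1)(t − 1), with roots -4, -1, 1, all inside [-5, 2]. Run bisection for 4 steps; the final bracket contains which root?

-4

m = -1.5, h(m) = -3.125 (−); new bracket [-5, -1.5]
m = -3.25, h(m) = -7.171875 (−); new bracket [-5, -3.25]
m = -4.125, h(m) = 2.001953 (+); new bracket [-4.125, -3.25]
m = -3.6875, h(m) = -3.9368 (−); new bracket [-4.125, -3.6875]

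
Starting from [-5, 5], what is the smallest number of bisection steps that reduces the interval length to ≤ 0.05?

Width after n steps is 10/2^n. Need 2^n ≥ 10/0.05 = 200.
2^7 = 128 < 200 ≤ 2^8 = 256, so n = 8.

8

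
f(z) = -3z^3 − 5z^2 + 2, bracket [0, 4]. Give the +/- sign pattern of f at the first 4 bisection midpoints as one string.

--+-

z = 2 gives f = -42, negative; keep [0, 2]
z = 1 gives f = -6, negative; keep [0, 1]
z = 0.5 gives f = 0.375, positive; keep [0.5, 1]
z = 0.75 gives f = -2.0781, negative; keep [0.5, 0.75]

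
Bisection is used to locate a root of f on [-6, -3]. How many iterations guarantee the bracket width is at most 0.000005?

20

Width after n steps is 3/2^n. Need 2^n ≥ 3/0.000005 = 600000.
2^19 = 524288 < 600000 ≤ 2^20 = 1048576, so n = 20.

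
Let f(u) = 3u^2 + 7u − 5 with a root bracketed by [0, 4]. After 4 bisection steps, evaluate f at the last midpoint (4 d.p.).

1.9375

u = 2 gives f = 21, positive; keep [0, 2]
u = 1 gives f = 5, positive; keep [0, 1]
u = 0.5 gives f = -0.75, negative; keep [0.5, 1]
u = 0.75 gives f = 1.9375, positive; keep [0.5, 0.75]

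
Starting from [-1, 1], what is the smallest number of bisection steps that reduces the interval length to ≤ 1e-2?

8

Width after n steps is 2/2^n. Need 2^n ≥ 2/1e-2 = 200.
2^7 = 128 < 200 ≤ 2^8 = 256, so n = 8.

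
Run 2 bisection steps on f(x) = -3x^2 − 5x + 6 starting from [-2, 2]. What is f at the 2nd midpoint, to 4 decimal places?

-2.0000

f(0) = 6 > 0, so the root lies in [0, 2]
f(1) = -2 < 0, so the root lies in [0, 1]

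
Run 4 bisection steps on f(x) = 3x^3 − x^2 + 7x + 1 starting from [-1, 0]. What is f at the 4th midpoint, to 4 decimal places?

m = -0.5, f(m) = -3.125 (−); new bracket [-0.5, 0]
m = -0.25, f(m) = -0.859375 (−); new bracket [-0.25, 0]
m = -0.125, f(m) = 0.103516 (+); new bracket [-0.25, -0.125]
m = -0.1875, f(m) = -0.3674 (−); new bracket [-0.1875, -0.125]

-0.3674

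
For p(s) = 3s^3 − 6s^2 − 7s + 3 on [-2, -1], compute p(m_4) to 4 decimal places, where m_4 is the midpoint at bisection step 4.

0.0657

m = -1.5, p(m) = -10.125 (−); new bracket [-1.5, -1]
m = -1.25, p(m) = -3.484375 (−); new bracket [-1.25, -1]
m = -1.125, p(m) = -0.990234 (−); new bracket [-1.125, -1]
m = -1.0625, p(m) = 0.0657 (+); new bracket [-1.125, -1.0625]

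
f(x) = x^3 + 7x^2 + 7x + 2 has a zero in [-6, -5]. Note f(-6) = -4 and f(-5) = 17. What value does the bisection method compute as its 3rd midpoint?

midpoint -5.5: f = 8.875 > 0 → [-6, -5.5]
midpoint -5.75: f = 3.078125 > 0 → [-6, -5.75]
midpoint -5.875: f = -0.294922 < 0 → [-5.875, -5.75]

-5.875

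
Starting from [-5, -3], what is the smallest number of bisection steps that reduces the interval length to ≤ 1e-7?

Width after n steps is 2/2^n. Need 2^n ≥ 2/1e-7 = 20000000.
2^24 = 16777216 < 20000000 ≤ 2^25 = 33554432, so n = 25.

25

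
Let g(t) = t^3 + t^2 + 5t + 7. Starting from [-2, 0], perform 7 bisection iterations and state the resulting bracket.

m = -1, g(m) = 2 (+); new bracket [-2, -1]
m = -1.5, g(m) = -1.625 (−); new bracket [-1.5, -1]
m = -1.25, g(m) = 0.359375 (+); new bracket [-1.5, -1.25]
m = -1.375, g(m) = -0.584 (−); new bracket [-1.375, -1.25]
m = -1.3125, g(m) = -0.1008 (−); new bracket [-1.3125, -1.25]
m = -1.28125, g(m) = 0.132 (+); new bracket [-1.3125, -1.28125]
m = -1.296875, g(m) = 0.0163 (+); new bracket [-1.3125, -1.296875]

[-1.3125, -1.296875]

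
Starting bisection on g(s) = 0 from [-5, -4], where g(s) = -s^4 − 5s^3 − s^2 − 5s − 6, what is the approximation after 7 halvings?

s = -4.5 gives g = 41.8125, positive; keep [-5, -4.5]
s = -4.75 gives g = 21.980469, positive; keep [-5, -4.75]
s = -4.875 gives g = 9.091553, positive; keep [-5, -4.875]
s = -4.9375 gives g = 1.8318, positive; keep [-5, -4.9375]
s = -4.96875 gives g = -2.0113, negative; keep [-4.96875, -4.9375]
s = -4.953125 gives g = -0.0717, negative; keep [-4.953125, -4.9375]
s = -4.9453125 gives g = 0.8845, positive; keep [-4.953125, -4.9453125]

-4.9453125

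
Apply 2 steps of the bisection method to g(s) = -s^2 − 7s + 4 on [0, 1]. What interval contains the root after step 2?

s = 0.5 gives g = 0.25, positive; keep [0.5, 1]
s = 0.75 gives g = -1.8125, negative; keep [0.5, 0.75]

[0.5, 0.75]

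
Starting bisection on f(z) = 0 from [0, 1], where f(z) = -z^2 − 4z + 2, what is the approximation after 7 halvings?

z = 0.5 gives f = -0.25, negative; keep [0, 0.5]
z = 0.25 gives f = 0.9375, positive; keep [0.25, 0.5]
z = 0.375 gives f = 0.359375, positive; keep [0.375, 0.5]
z = 0.4375 gives f = 0.0586, positive; keep [0.4375, 0.5]
z = 0.46875 gives f = -0.0947, negative; keep [0.4375, 0.46875]
z = 0.453125 gives f = -0.0178, negative; keep [0.4375, 0.453125]
z = 0.4453125 gives f = 0.0204, positive; keep [0.4453125, 0.453125]

0.4453125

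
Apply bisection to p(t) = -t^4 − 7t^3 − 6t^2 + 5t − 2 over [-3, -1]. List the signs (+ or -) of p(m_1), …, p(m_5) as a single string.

+--++

m = -2, p(m) = 4 (+); new bracket [-2, -1]
m = -1.5, p(m) = -4.4375 (−); new bracket [-2, -1.5]
m = -1.75, p(m) = -0.988281 (−); new bracket [-2, -1.75]
m = -1.875, p(m) = 1.3142 (+); new bracket [-1.875, -1.75]
m = -1.8125, p(m) = 0.1147 (+); new bracket [-1.8125, -1.75]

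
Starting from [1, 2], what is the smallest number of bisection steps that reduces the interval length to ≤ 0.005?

8

Width after n steps is 1/2^n. Need 2^n ≥ 1/0.005 = 200.
2^7 = 128 < 200 ≤ 2^8 = 256, so n = 8.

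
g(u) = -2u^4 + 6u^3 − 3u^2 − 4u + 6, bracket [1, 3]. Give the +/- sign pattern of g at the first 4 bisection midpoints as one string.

m = 2, g(m) = 2 (+); new bracket [2, 3]
m = 2.5, g(m) = -7.125 (−); new bracket [2, 2.5]
m = 2.25, g(m) = -1.101562 (−); new bracket [2, 2.25]
m = 2.125, g(m) = 0.7456 (+); new bracket [2.125, 2.25]

+--+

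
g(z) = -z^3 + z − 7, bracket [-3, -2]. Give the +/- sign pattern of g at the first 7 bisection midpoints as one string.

z = -2.5 gives g = 6.125, positive; keep [-2.5, -2]
z = -2.25 gives g = 2.140625, positive; keep [-2.25, -2]
z = -2.125 gives g = 0.470703, positive; keep [-2.125, -2]
z = -2.0625 gives g = -0.2888, negative; keep [-2.125, -2.0625]
z = -2.09375 gives g = 0.0848, positive; keep [-2.09375, -2.0625]
z = -2.078125 gives g = -0.1035, negative; keep [-2.09375, -2.078125]
z = -2.0859375 gives g = -0.0097, negative; keep [-2.09375, -2.0859375]

+++-+--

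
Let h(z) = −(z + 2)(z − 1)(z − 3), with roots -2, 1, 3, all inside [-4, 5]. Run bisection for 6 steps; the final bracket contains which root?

-2

h(0.5) = -3.125 < 0, so the root lies in [-4, 0.5]
h(-1.75) = -3.265625 < 0, so the root lies in [-4, -1.75]
h(-2.875) = 19.919922 > 0, so the root lies in [-2.875, -1.75]
h(-2.3125) = 5.4993 > 0, so the root lies in [-2.3125, -1.75]
h(-2.03125) = 0.4766 > 0, so the root lies in [-2.03125, -1.75]
h(-1.890625) = -1.5462 < 0, so the root lies in [-2.03125, -1.890625]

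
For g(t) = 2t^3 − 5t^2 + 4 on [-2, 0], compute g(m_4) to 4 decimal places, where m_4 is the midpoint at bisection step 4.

-1.1680

t = -1 gives g = -3, negative; keep [-1, 0]
t = -0.5 gives g = 2.5, positive; keep [-1, -0.5]
t = -0.75 gives g = 0.34375, positive; keep [-1, -0.75]
t = -0.875 gives g = -1.168, negative; keep [-0.875, -0.75]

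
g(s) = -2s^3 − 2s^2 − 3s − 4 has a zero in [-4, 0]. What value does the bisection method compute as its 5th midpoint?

g(-2) = 10 > 0, so the root lies in [-2, 0]
g(-1) = -1 < 0, so the root lies in [-2, -1]
g(-1.5) = 2.75 > 0, so the root lies in [-1.5, -1]
g(-1.25) = 0.5312 > 0, so the root lies in [-1.25, -1]
g(-1.125) = -0.3086 < 0, so the root lies in [-1.25, -1.125]

-1.125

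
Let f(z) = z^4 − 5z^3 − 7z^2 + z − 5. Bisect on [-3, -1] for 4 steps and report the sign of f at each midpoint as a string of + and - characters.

+-++

m = -2, f(m) = 21 (+); new bracket [-2, -1]
m = -1.5, f(m) = -0.3125 (−); new bracket [-2, -1.5]
m = -1.75, f(m) = 7.988281 (+); new bracket [-1.75, -1.5]
m = -1.625, f(m) = 3.3186 (+); new bracket [-1.625, -1.5]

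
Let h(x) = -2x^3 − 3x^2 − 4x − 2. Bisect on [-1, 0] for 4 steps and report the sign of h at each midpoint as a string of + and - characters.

m = -0.5, h(m) = -0.5 (−); new bracket [-1, -0.5]
m = -0.75, h(m) = 0.15625 (+); new bracket [-0.75, -0.5]
m = -0.625, h(m) = -0.183594 (−); new bracket [-0.75, -0.625]
m = -0.6875, h(m) = -0.0181 (−); new bracket [-0.75, -0.6875]

-+--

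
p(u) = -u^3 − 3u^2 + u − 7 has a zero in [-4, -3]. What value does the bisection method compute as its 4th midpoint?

m = -3.5, p(m) = -4.375 (−); new bracket [-4, -3.5]
m = -3.75, p(m) = -0.203125 (−); new bracket [-4, -3.75]
m = -3.875, p(m) = 2.263672 (+); new bracket [-3.875, -3.75]
m = -3.8125, p(m) = 0.9973 (+); new bracket [-3.8125, -3.75]

-3.8125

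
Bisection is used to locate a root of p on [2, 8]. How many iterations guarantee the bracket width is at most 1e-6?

23

Width after n steps is 6/2^n. Need 2^n ≥ 6/1e-6 = 6000000.
2^22 = 4194304 < 6000000 ≤ 2^23 = 8388608, so n = 23.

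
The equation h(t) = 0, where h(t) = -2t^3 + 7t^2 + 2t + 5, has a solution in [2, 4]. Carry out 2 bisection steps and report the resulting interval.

[3.5, 4]

t = 3 gives h = 20, positive; keep [3, 4]
t = 3.5 gives h = 12, positive; keep [3.5, 4]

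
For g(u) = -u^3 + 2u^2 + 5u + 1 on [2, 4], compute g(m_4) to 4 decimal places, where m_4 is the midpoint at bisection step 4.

-2.2285

m = 3, g(m) = 7 (+); new bracket [3, 4]
m = 3.5, g(m) = 0.125 (+); new bracket [3.5, 4]
m = 3.75, g(m) = -4.859375 (−); new bracket [3.5, 3.75]
m = 3.625, g(m) = -2.2285 (−); new bracket [3.5, 3.625]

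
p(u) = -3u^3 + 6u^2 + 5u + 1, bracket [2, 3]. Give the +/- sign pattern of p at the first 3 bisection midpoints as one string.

+-+

p(2.5) = 4.125 > 0, so the root lies in [2.5, 3]
p(2.75) = -2.265625 < 0, so the root lies in [2.5, 2.75]
p(2.625) = 1.205078 > 0, so the root lies in [2.625, 2.75]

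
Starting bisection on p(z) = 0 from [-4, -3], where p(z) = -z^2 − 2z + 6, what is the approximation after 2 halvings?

p(-3.5) = 0.75 > 0, so the root lies in [-4, -3.5]
p(-3.75) = -0.5625 < 0, so the root lies in [-3.75, -3.5]

-3.75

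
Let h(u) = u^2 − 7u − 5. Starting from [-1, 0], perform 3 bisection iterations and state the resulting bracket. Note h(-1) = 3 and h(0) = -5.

[-0.75, -0.625]

midpoint -0.5: h = -1.25 < 0 → [-1, -0.5]
midpoint -0.75: h = 0.8125 > 0 → [-0.75, -0.5]
midpoint -0.625: h = -0.234375 < 0 → [-0.75, -0.625]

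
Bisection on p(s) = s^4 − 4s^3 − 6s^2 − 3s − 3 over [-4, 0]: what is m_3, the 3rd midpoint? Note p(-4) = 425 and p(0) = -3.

-1.5

s = -2 gives p = 27, positive; keep [-2, 0]
s = -1 gives p = -1, negative; keep [-2, -1]
s = -1.5 gives p = 6.5625, positive; keep [-1.5, -1]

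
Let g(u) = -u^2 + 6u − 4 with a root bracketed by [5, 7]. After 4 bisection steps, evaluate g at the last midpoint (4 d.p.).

0.4844

g(6) = -4 < 0, so the root lies in [5, 6]
g(5.5) = -1.25 < 0, so the root lies in [5, 5.5]
g(5.25) = -0.0625 < 0, so the root lies in [5, 5.25]
g(5.125) = 0.4844 > 0, so the root lies in [5.125, 5.25]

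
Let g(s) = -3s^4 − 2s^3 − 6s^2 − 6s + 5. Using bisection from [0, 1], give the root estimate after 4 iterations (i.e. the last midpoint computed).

s = 0.5 gives g = 0.0625, positive; keep [0.5, 1]
s = 0.75 gives g = -4.667969, negative; keep [0.5, 0.75]
s = 0.625 gives g = -2.039795, negative; keep [0.5, 0.625]
s = 0.5625 gives g = -0.9297, negative; keep [0.5, 0.5625]

0.5625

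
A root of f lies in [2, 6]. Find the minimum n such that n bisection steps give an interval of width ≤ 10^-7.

Width after n steps is 4/2^n. Need 2^n ≥ 4/10^-7 = 40000000.
2^25 = 33554432 < 40000000 ≤ 2^26 = 67108864, so n = 26.

26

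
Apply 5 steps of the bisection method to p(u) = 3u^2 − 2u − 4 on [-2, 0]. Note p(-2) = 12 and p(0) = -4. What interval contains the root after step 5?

[-0.875, -0.8125]

midpoint -1: p = 1 > 0 → [-1, 0]
midpoint -0.5: p = -2.25 < 0 → [-1, -0.5]
midpoint -0.75: p = -0.8125 < 0 → [-1, -0.75]
midpoint -0.875: p = 0.0469 > 0 → [-0.875, -0.75]
midpoint -0.8125: p = -0.3945 < 0 → [-0.875, -0.8125]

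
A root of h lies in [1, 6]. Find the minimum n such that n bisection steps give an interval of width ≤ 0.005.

10

Width after n steps is 5/2^n. Need 2^n ≥ 5/0.005 = 1000.
2^9 = 512 < 1000 ≤ 2^10 = 1024, so n = 10.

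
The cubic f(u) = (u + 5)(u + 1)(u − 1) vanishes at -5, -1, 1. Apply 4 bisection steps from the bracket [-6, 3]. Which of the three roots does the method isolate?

-5

u = -1.5 gives f = 4.375, positive; keep [-6, -1.5]
u = -3.75 gives f = 16.328125, positive; keep [-6, -3.75]
u = -4.875 gives f = 2.845703, positive; keep [-6, -4.875]
u = -5.4375 gives f = -12.4978, negative; keep [-5.4375, -4.875]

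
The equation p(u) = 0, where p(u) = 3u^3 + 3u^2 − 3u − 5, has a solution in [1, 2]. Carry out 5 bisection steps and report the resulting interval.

[1.125, 1.15625]

u = 1.5 gives p = 7.375, positive; keep [1, 1.5]
u = 1.25 gives p = 1.796875, positive; keep [1, 1.25]
u = 1.125 gives p = -0.306641, negative; keep [1.125, 1.25]
u = 1.1875 gives p = 0.6917, positive; keep [1.125, 1.1875]
u = 1.15625 gives p = 0.1794, positive; keep [1.125, 1.15625]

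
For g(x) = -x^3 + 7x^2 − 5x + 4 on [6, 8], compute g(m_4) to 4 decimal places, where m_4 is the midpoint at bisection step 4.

-2.4746

m = 7, g(m) = -31 (−); new bracket [6, 7]
m = 6.5, g(m) = -7.375 (−); new bracket [6, 6.5]
m = 6.25, g(m) = 2.046875 (+); new bracket [6.25, 6.5]
m = 6.375, g(m) = -2.4746 (−); new bracket [6.25, 6.375]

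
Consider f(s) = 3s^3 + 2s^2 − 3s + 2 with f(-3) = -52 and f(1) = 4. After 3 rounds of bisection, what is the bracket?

[-2, -1.5]

midpoint -1: f = 4 > 0 → [-3, -1]
midpoint -2: f = -8 < 0 → [-2, -1]
midpoint -1.5: f = 0.875 > 0 → [-2, -1.5]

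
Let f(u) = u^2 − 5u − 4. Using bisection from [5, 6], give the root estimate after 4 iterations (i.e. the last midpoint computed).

5.6875

f(5.5) = -1.25 < 0, so the root lies in [5.5, 6]
f(5.75) = 0.3125 > 0, so the root lies in [5.5, 5.75]
f(5.625) = -0.484375 < 0, so the root lies in [5.625, 5.75]
f(5.6875) = -0.0898 < 0, so the root lies in [5.6875, 5.75]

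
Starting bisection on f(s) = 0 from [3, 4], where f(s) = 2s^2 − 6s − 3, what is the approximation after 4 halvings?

3.4375

midpoint 3.5: f = 0.5 > 0 → [3, 3.5]
midpoint 3.25: f = -1.375 < 0 → [3.25, 3.5]
midpoint 3.375: f = -0.46875 < 0 → [3.375, 3.5]
midpoint 3.4375: f = 0.0078 > 0 → [3.375, 3.4375]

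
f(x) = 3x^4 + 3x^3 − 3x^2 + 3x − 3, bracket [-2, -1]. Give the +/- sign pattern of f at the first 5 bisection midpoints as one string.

---+-

x = -1.5 gives f = -9.1875, negative; keep [-2, -1.5]
x = -1.75 gives f = -5.378906, negative; keep [-2, -1.75]
x = -1.875 gives f = -1.868408, negative; keep [-2, -1.875]
x = -1.9375 gives f = 0.3816, positive; keep [-1.9375, -1.875]
x = -1.90625 gives f = -0.7876, negative; keep [-1.9375, -1.90625]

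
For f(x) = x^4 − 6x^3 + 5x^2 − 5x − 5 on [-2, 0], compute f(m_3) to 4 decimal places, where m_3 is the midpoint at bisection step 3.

4.4102

x = -1 gives f = 12, positive; keep [-1, 0]
x = -0.5 gives f = -0.4375, negative; keep [-1, -0.5]
x = -0.75 gives f = 4.410156, positive; keep [-0.75, -0.5]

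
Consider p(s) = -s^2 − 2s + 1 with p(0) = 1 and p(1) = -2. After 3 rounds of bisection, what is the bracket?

[0.375, 0.5]

midpoint 0.5: p = -0.25 < 0 → [0, 0.5]
midpoint 0.25: p = 0.4375 > 0 → [0.25, 0.5]
midpoint 0.375: p = 0.109375 > 0 → [0.375, 0.5]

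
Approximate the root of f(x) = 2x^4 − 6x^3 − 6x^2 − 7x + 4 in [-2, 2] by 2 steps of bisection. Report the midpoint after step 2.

m = 0, f(m) = 4 (+); new bracket [0, 2]
m = 1, f(m) = -13 (−); new bracket [0, 1]

1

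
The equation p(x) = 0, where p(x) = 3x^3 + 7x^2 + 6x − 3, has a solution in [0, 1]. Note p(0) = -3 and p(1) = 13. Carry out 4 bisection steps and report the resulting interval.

[0.3125, 0.375]

x = 0.5 gives p = 2.125, positive; keep [0, 0.5]
x = 0.25 gives p = -1.015625, negative; keep [0.25, 0.5]
x = 0.375 gives p = 0.392578, positive; keep [0.25, 0.375]
x = 0.3125 gives p = -0.3499, negative; keep [0.3125, 0.375]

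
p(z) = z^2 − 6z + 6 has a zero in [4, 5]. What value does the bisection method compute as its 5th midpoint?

z = 4.5 gives p = -0.75, negative; keep [4.5, 5]
z = 4.75 gives p = 0.0625, positive; keep [4.5, 4.75]
z = 4.625 gives p = -0.359375, negative; keep [4.625, 4.75]
z = 4.6875 gives p = -0.1523, negative; keep [4.6875, 4.75]
z = 4.71875 gives p = -0.0459, negative; keep [4.71875, 4.75]

4.71875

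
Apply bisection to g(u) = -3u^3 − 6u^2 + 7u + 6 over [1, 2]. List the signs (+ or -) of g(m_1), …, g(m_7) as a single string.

--+++-+

u = 1.5 gives g = -7.125, negative; keep [1, 1.5]
u = 1.25 gives g = -0.484375, negative; keep [1, 1.25]
u = 1.125 gives g = 2.009766, positive; keep [1.125, 1.25]
u = 1.1875 gives g = 0.8279, positive; keep [1.1875, 1.25]
u = 1.21875 gives g = 0.1883, positive; keep [1.21875, 1.25]
u = 1.234375 gives g = -0.1438, negative; keep [1.21875, 1.234375]
u = 1.2265625 gives g = 0.0233, positive; keep [1.2265625, 1.234375]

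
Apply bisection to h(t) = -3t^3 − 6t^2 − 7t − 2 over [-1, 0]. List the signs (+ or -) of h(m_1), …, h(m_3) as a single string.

+--

h(-0.5) = 0.375 > 0, so the root lies in [-0.5, 0]
h(-0.25) = -0.578125 < 0, so the root lies in [-0.5, -0.25]
h(-0.375) = -0.060547 < 0, so the root lies in [-0.5, -0.375]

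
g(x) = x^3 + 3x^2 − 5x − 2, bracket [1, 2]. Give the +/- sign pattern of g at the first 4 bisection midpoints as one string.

+---

g(1.5) = 0.625 > 0, so the root lies in [1, 1.5]
g(1.25) = -1.609375 < 0, so the root lies in [1.25, 1.5]
g(1.375) = -0.603516 < 0, so the root lies in [1.375, 1.5]
g(1.4375) = -0.0178 < 0, so the root lies in [1.4375, 1.5]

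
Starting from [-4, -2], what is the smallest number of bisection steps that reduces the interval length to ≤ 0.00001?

Width after n steps is 2/2^n. Need 2^n ≥ 2/0.00001 = 200000.
2^17 = 131072 < 200000 ≤ 2^18 = 262144, so n = 18.

18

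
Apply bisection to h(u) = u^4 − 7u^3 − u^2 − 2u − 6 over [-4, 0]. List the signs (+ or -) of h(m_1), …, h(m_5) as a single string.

h(-2) = 66 > 0, so the root lies in [-2, 0]
h(-1) = 3 > 0, so the root lies in [-1, 0]
h(-0.5) = -4.3125 < 0, so the root lies in [-1, -0.5]
h(-0.75) = -1.793 < 0, so the root lies in [-1, -0.75]
h(-0.875) = 0.26 > 0, so the root lies in [-0.875, -0.75]

++--+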